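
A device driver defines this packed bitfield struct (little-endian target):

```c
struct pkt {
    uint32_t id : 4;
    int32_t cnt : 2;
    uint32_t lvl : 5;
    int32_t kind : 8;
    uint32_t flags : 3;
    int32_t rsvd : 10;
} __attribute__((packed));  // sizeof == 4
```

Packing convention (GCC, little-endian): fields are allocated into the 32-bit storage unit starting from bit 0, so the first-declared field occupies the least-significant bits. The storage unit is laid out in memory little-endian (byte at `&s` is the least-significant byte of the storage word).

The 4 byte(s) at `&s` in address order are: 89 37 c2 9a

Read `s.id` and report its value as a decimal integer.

[0]=0x89 [1]=0x37 [2]=0xc2 [3]=0x9a (little-endian) → word 0x9ac23789
id:4 @ bit 0 → (0x9ac23789>>0)&0xf = 0x9  ←
cnt:2 @ bit 4 → (0x9ac23789>>4)&0x3 = 0x0
lvl:5 @ bit 6 → (0x9ac23789>>6)&0x1f = 0x1e
kind:8 @ bit 11 → (0x9ac23789>>11)&0xff = 0x46
flags:3 @ bit 19 → (0x9ac23789>>19)&0x7 = 0x0
rsvd:10 @ bit 22 → (0x9ac23789>>22)&0x3ff = 0x26b

9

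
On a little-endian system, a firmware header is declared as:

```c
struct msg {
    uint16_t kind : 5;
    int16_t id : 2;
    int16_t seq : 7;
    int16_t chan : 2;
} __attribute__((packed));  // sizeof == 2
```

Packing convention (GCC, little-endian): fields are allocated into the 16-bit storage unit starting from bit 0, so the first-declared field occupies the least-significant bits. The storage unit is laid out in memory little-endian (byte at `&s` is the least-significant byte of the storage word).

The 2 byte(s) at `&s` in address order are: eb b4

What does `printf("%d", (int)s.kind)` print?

11

[0]=0xeb [1]=0xb4 (little-endian) → word 0xb4eb
kind [0+:5] = (word>>0) & 0x1f = 11  ←
id [5+:2] = (word>>5) & 0x3 = 3
seq [7+:7] = (word>>7) & 0x7f = 105
chan [14+:2] = (word>>14) & 0x3 = 2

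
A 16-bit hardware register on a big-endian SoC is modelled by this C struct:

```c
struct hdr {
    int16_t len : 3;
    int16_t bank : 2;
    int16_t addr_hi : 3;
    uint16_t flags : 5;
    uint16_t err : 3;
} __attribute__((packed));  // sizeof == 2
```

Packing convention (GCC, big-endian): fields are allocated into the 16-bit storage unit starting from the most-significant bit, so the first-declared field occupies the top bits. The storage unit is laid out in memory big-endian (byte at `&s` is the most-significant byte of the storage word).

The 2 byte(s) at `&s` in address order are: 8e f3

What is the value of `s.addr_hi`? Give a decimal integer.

[0]=0x8e [1]=0xf3 (big-endian) → word 0x8ef3
len:3 @ bit 13 → (0x8ef3>>13)&0x7 = 0x4
bank:2 @ bit 11 → (0x8ef3>>11)&0x3 = 0x1
addr_hi:3 @ bit 8 → (0x8ef3>>8)&0x7 = 0x6  ←
flags:5 @ bit 3 → (0x8ef3>>3)&0x1f = 0x1e
err:3 @ bit 0 → (0x8ef3>>0)&0x7 = 0x3
addr_hi signed 3b, MSB=1: 6 - 8 = -2

-2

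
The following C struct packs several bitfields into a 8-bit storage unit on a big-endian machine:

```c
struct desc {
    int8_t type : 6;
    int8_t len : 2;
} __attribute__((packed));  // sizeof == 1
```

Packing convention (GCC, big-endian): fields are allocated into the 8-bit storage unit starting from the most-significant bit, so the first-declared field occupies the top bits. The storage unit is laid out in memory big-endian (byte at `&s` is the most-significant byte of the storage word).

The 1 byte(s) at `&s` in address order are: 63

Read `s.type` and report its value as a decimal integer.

[0]=0x63 (big-endian) → word 0x63
type [2+:6] = (word>>2) & 0x3f = 24  ←
len [0+:2] = (word>>0) & 0x3 = 3
type signed 6b, MSB=0: value = 24

24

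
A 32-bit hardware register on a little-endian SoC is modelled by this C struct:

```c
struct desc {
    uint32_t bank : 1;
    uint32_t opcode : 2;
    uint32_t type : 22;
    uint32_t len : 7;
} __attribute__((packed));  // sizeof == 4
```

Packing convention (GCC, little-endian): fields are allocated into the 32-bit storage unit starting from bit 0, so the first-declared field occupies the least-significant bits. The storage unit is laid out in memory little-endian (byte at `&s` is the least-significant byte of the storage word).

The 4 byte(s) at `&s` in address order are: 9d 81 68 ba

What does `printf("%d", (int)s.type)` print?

856115

[0]=0x9d [1]=0x81 [2]=0x68 [3]=0xba (little-endian) → word 0xba68819d
bank:1 @ bit 0 → (0xba68819d>>0)&0x1 = 0x1
opcode:2 @ bit 1 → (0xba68819d>>1)&0x3 = 0x2
type:22 @ bit 3 → (0xba68819d>>3)&0x3fffff = 0xd1033  ←
len:7 @ bit 25 → (0xba68819d>>25)&0x7f = 0x5d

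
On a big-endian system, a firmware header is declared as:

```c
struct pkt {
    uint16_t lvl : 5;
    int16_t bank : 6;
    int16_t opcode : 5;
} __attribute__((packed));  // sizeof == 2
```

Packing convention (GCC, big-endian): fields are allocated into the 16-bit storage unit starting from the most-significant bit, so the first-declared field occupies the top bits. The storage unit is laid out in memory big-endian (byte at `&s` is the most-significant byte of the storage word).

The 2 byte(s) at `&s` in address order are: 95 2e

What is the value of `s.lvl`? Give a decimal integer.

18

[0]=0x95 [1]=0x2e (big-endian) → word 0x952e
lvl:5 @ bit 11 → (0x952e>>11)&0x1f = 0x12  ←
bank:6 @ bit 5 → (0x952e>>5)&0x3f = 0x29
opcode:5 @ bit 0 → (0x952e>>0)&0x1f = 0xe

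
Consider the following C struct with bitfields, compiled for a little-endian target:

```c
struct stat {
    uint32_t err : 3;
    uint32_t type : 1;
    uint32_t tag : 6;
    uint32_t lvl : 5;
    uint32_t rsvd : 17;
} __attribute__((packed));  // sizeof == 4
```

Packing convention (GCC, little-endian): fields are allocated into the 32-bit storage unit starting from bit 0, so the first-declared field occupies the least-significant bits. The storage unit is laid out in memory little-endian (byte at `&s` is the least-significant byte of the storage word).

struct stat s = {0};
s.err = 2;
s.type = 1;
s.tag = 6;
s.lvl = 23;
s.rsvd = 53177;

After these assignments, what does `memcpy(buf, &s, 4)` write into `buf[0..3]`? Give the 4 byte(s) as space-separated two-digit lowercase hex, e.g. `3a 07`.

err (3b) val=2 bits=0x2 at bit 0: 0x00000002
type (1b) val=1 bits=0x1 at bit 3: 0x0000000a
tag (6b) val=6 bits=0x6 at bit 4: 0x0000006a
lvl (5b) val=23 bits=0x17 at bit 10: 0x00005c6a
rsvd (17b) val=53177 bits=0xcfb9 at bit 15: 0x67dcdc6a
word = 0x67dcdc6a → little-endian bytes:
  [0]=0x6a  [1]=0xdc  [2]=0xdc  [3]=0x67

6a dc dc 67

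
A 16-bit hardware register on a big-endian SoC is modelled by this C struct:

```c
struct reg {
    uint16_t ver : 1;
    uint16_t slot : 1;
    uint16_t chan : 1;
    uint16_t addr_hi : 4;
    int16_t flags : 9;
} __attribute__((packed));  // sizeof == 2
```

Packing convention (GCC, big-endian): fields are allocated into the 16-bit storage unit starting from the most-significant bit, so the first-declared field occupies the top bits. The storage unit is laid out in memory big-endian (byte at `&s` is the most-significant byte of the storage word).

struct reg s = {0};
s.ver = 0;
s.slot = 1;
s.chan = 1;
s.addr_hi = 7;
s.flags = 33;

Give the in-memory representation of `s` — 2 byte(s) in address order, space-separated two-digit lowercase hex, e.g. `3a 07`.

[15+:1] ver=0 & 0x1 = 0x0; word=0x0000
[14+:1] slot=1 & 0x1 = 0x1; word=0x4000
[13+:1] chan=1 & 0x1 = 0x1; word=0x6000
[9+:4] addr_hi=7 & 0xf = 0x7; word=0x6e00
[0+:9] flags=33 & 0x1ff = 0x21; word=0x6e21
word = 0x6e21 → big-endian bytes:
  [0]=0x6e  [1]=0x21

6e 21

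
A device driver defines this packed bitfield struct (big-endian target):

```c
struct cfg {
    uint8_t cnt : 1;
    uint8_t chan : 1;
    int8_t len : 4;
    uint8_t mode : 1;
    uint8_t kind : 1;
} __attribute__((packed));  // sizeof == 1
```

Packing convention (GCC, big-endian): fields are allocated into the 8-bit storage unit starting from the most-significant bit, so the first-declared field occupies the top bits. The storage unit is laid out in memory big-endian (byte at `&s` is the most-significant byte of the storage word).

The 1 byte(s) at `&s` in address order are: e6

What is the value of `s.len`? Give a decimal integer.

[0]=0xe6 (big-endian) → word 0xe6
cnt:1 @ bit 7 → (0xe6>>7)&0x1 = 0x1
chan:1 @ bit 6 → (0xe6>>6)&0x1 = 0x1
len:4 @ bit 2 → (0xe6>>2)&0xf = 0x9  ←
mode:1 @ bit 1 → (0xe6>>1)&0x1 = 0x1
kind:1 @ bit 0 → (0xe6>>0)&0x1 = 0x0
len signed 4b, MSB=1: 9 - 16 = -7

-7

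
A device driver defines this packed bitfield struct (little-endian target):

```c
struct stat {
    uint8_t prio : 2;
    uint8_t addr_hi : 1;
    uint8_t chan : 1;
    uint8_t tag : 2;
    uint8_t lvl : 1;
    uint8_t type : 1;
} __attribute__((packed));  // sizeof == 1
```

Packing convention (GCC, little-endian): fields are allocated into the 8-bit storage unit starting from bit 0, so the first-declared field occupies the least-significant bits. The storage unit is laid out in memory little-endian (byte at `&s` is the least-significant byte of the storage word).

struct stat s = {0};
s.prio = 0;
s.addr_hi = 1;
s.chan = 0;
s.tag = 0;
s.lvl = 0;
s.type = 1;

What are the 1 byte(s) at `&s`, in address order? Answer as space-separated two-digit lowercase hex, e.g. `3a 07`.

84

[0+:2] prio=0 & 0x3 = 0x0; word=0x00
[2+:1] addr_hi=1 & 0x1 = 0x1; word=0x04
[3+:1] chan=0 & 0x1 = 0x0; word=0x04
[4+:2] tag=0 & 0x3 = 0x0; word=0x04
[6+:1] lvl=0 & 0x1 = 0x0; word=0x04
[7+:1] type=1 & 0x1 = 0x1; word=0x84
word = 0x84 → little-endian bytes:
  [0]=0x84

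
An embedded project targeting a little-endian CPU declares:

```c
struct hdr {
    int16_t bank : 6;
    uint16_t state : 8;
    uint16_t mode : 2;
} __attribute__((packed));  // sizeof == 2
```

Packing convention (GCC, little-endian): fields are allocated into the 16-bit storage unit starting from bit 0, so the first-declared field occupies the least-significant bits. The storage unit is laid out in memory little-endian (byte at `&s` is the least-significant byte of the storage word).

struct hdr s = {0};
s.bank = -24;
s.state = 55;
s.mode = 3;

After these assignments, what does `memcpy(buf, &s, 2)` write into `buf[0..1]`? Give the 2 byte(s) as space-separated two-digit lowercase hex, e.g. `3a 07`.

e8 cd

[0+:6] bank=-24 & 0x3f = 0x28; word=0x0028
[6+:8] state=55 & 0xff = 0x37; word=0x0de8
[14+:2] mode=3 & 0x3 = 0x3; word=0xcde8
word = 0xcde8 → little-endian bytes:
  [0]=0xe8  [1]=0xcd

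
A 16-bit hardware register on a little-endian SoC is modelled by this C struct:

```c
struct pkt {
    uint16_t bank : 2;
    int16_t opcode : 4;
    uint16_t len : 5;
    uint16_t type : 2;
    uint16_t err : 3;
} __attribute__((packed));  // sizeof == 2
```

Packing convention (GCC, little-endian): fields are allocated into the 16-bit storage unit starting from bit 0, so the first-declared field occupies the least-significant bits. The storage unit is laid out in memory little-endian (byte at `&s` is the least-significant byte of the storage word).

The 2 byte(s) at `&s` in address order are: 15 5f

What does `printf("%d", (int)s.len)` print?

28

[0]=0x15 [1]=0x5f (little-endian) → word 0x5f15
bank [0+:2] = (word>>0) & 0x3 = 1
opcode [2+:4] = (word>>2) & 0xf = 5
len [6+:5] = (word>>6) & 0x1f = 28  ←
type [11+:2] = (word>>11) & 0x3 = 3
err [13+:3] = (word>>13) & 0x7 = 2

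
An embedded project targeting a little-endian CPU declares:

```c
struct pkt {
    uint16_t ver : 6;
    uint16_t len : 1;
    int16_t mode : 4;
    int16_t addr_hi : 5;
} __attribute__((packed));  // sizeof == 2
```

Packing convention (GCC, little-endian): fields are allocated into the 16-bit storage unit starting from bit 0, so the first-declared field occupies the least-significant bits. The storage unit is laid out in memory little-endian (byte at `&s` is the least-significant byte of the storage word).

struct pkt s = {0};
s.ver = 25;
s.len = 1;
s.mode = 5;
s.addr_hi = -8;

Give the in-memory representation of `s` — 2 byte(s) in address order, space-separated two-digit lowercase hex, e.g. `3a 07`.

[0+:6] ver=25 & 0x3f = 0x19; word=0x0019
[6+:1] len=1 & 0x1 = 0x1; word=0x0059
[7+:4] mode=5 & 0xf = 0x5; word=0x02d9
[11+:5] addr_hi=-8 & 0x1f = 0x18; word=0xc2d9
word = 0xc2d9 → little-endian bytes:
  [0]=0xd9  [1]=0xc2

d9 c2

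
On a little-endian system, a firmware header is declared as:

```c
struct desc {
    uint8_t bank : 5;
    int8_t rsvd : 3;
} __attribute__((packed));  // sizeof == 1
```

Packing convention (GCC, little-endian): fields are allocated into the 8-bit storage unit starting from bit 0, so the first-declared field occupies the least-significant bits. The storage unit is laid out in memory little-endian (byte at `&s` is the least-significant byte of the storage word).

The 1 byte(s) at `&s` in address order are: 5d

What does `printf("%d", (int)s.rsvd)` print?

2

[0]=0x5d (little-endian) → word 0x5d
bank:5 @ bit 0 → (0x5d>>0)&0x1f = 0x1d
rsvd:3 @ bit 5 → (0x5d>>5)&0x7 = 0x2  ←
rsvd signed 3b, MSB=0: value = 2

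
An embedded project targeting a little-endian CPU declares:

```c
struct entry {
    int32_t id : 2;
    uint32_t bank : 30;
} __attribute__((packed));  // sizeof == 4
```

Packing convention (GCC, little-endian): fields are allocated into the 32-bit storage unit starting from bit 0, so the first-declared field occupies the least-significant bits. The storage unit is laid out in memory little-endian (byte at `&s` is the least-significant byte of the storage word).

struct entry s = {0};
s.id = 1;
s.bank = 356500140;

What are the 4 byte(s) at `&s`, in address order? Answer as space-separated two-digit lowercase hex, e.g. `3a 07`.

b1 0a ff 54

id (2b) val=1 bits=0x1 at bit 0: 0x00000001
bank (30b) val=356500140 bits=0x153fc2ac at bit 2: 0x54ff0ab1
word = 0x54ff0ab1 → little-endian bytes:
  [0]=0xb1  [1]=0x0a  [2]=0xff  [3]=0x54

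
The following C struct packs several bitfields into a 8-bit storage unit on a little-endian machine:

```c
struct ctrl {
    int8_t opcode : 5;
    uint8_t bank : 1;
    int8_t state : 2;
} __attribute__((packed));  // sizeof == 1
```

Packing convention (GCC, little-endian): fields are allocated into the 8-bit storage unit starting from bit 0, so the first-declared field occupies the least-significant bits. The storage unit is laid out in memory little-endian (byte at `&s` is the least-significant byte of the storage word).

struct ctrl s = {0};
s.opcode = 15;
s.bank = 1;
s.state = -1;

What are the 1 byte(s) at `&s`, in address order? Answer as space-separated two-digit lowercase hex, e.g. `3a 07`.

[0+:5] opcode=15 & 0x1f = 0xf; word=0x0f
[5+:1] bank=1 & 0x1 = 0x1; word=0x2f
[6+:2] state=-1 & 0x3 = 0x3; word=0xef
word = 0xef → little-endian bytes:
  [0]=0xef

ef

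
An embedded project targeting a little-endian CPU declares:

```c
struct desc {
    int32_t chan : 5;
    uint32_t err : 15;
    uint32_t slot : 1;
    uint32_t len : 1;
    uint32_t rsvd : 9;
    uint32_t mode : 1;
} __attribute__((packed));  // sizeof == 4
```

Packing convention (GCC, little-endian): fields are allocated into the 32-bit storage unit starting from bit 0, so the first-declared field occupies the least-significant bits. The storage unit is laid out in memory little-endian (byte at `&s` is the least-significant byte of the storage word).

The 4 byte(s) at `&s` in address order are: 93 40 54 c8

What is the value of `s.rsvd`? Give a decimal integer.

289

[0]=0x93 [1]=0x40 [2]=0x54 [3]=0xc8 (little-endian) → word 0xc8544093
chan:5 @ bit 0 → (0xc8544093>>0)&0x1f = 0x13
err:15 @ bit 5 → (0xc8544093>>5)&0x7fff = 0x2204
slot:1 @ bit 20 → (0xc8544093>>20)&0x1 = 0x1
len:1 @ bit 21 → (0xc8544093>>21)&0x1 = 0x0
rsvd:9 @ bit 22 → (0xc8544093>>22)&0x1ff = 0x121  ←
mode:1 @ bit 31 → (0xc8544093>>31)&0x1 = 0x1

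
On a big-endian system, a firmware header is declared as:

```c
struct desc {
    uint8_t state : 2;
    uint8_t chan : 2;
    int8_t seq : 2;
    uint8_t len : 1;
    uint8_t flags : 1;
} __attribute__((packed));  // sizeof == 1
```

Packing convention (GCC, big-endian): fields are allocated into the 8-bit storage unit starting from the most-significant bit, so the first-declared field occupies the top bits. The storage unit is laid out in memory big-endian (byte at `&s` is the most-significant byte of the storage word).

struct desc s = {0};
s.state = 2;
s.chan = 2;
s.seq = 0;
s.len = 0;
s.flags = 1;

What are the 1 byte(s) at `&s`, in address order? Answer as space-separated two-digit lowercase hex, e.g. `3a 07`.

[6+:2] state=2 & 0x3 = 0x2; word=0x80
[4+:2] chan=2 & 0x3 = 0x2; word=0xa0
[2+:2] seq=0 & 0x3 = 0x0; word=0xa0
[1+:1] len=0 & 0x1 = 0x0; word=0xa0
[0+:1] flags=1 & 0x1 = 0x1; word=0xa1
word = 0xa1 → big-endian bytes:
  [0]=0xa1

a1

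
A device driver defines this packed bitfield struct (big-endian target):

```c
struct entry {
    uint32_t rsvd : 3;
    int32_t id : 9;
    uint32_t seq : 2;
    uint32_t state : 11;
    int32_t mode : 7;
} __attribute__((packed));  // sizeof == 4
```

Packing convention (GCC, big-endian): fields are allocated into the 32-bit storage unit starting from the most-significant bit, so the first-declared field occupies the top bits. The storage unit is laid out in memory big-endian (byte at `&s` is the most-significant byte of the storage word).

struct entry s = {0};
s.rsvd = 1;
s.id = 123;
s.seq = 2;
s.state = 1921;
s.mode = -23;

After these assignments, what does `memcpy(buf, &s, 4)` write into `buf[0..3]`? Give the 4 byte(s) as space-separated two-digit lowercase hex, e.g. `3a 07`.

rsvd:3 = 1 → 0x1 << 29 → word 0x20000000
id:9 = 123 → 0x7b << 20 → word 0x27b00000
seq:2 = 2 → 0x2 << 18 → word 0x27b80000
state:11 = 1921 → 0x781 << 7 → word 0x27bbc080
mode:7 = -23 → 0x69 << 0 → word 0x27bbc0e9
word = 0x27bbc0e9 → big-endian bytes:
  [0]=0x27  [1]=0xbb  [2]=0xc0  [3]=0xe9

27 bb c0 e9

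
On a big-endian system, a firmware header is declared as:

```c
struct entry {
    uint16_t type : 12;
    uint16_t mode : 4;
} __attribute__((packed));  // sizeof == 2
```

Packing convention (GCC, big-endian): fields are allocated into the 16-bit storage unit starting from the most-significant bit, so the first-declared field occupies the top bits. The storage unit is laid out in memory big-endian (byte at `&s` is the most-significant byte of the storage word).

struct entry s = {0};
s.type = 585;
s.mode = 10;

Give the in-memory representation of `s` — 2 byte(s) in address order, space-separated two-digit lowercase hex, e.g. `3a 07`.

type:12 = 585 → 0x249 << 4 → word 0x2490
mode:4 = 10 → 0xa << 0 → word 0x249a
word = 0x249a → big-endian bytes:
  [0]=0x24  [1]=0x9a

24 9a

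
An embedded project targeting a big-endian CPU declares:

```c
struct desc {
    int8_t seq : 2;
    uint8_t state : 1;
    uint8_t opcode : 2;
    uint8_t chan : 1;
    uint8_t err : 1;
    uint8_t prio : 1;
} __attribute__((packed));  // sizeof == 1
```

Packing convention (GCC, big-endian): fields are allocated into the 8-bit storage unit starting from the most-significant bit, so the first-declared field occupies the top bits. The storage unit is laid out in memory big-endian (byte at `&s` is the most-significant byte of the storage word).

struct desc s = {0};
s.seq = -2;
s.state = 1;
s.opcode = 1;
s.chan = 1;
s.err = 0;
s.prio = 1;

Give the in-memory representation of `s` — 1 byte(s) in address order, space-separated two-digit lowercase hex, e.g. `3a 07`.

seq (2b) val=-2 bits=0x2 at bit 6: 0x80
state (1b) val=1 bits=0x1 at bit 5: 0xa0
opcode (2b) val=1 bits=0x1 at bit 3: 0xa8
chan (1b) val=1 bits=0x1 at bit 2: 0xac
err (1b) val=0 bits=0x0 at bit 1: 0xac
prio (1b) val=1 bits=0x1 at bit 0: 0xad
word = 0xad → big-endian bytes:
  [0]=0xad

ad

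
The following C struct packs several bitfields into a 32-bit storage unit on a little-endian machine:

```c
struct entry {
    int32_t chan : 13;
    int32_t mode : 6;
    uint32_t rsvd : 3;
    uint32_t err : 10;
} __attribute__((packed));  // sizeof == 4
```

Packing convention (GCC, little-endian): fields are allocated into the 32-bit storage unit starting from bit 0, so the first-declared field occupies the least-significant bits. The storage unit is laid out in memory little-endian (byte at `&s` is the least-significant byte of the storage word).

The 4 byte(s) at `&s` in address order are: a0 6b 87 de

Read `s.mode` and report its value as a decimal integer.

-5

[0]=0xa0 [1]=0x6b [2]=0x87 [3]=0xde (little-endian) → word 0xde876ba0
chan [0+:13] = (word>>0) & 0x1fff = 2976
mode [13+:6] = (word>>13) & 0x3f = 59  ←
rsvd [19+:3] = (word>>19) & 0x7 = 0
err [22+:10] = (word>>22) & 0x3ff = 890
mode signed 6b, MSB=1: 59 - 64 = -5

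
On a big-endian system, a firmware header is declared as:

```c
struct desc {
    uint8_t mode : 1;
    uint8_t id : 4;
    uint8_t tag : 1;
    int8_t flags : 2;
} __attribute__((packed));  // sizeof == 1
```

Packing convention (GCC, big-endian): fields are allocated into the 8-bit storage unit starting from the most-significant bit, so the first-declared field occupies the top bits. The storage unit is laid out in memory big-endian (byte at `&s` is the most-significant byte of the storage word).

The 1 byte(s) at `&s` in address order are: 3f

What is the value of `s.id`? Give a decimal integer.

7

[0]=0x3f (big-endian) → word 0x3f
mode:1 @ bit 7 → (0x3f>>7)&0x1 = 0x0
id:4 @ bit 3 → (0x3f>>3)&0xf = 0x7  ←
tag:1 @ bit 2 → (0x3f>>2)&0x1 = 0x1
flags:2 @ bit 0 → (0x3f>>0)&0x3 = 0x3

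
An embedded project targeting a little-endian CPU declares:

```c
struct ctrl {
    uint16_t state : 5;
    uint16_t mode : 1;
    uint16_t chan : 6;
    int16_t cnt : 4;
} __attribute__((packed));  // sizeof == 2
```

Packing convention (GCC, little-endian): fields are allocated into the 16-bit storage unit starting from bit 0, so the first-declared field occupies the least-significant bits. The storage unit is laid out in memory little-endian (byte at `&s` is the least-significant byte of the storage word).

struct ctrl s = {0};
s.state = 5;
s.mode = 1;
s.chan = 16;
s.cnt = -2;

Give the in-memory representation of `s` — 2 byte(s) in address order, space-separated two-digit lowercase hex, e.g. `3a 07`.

25 e4

[0+:5] state=5 & 0x1f = 0x5; word=0x0005
[5+:1] mode=1 & 0x1 = 0x1; word=0x0025
[6+:6] chan=16 & 0x3f = 0x10; word=0x0425
[12+:4] cnt=-2 & 0xf = 0xe; word=0xe425
word = 0xe425 → little-endian bytes:
  [0]=0x25  [1]=0xe4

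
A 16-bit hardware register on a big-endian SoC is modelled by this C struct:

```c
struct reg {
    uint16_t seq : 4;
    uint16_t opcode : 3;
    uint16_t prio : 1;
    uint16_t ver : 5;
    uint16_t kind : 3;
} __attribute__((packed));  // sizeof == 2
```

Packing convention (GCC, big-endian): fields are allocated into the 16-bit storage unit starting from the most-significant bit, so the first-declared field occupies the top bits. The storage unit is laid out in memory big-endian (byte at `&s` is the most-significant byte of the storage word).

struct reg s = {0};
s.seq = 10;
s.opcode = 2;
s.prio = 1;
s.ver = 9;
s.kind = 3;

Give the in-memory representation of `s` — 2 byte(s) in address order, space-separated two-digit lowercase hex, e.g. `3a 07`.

a5 4b

seq:4 = 10 → 0xa << 12 → word 0xa000
opcode:3 = 2 → 0x2 << 9 → word 0xa400
prio:1 = 1 → 0x1 << 8 → word 0xa500
ver:5 = 9 → 0x9 << 3 → word 0xa548
kind:3 = 3 → 0x3 << 0 → word 0xa54b
word = 0xa54b → big-endian bytes:
  [0]=0xa5  [1]=0x4b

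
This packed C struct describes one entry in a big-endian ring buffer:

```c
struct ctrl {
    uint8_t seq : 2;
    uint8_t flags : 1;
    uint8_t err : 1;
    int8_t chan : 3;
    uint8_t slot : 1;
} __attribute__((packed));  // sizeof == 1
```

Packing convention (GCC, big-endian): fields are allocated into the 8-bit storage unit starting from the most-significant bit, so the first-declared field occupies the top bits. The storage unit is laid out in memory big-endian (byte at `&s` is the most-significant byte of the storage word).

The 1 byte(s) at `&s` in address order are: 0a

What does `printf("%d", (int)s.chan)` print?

-3

[0]=0x0a (big-endian) → word 0x0a
seq:2 @ bit 6 → (0x0a>>6)&0x3 = 0x0
flags:1 @ bit 5 → (0x0a>>5)&0x1 = 0x0
err:1 @ bit 4 → (0x0a>>4)&0x1 = 0x0
chan:3 @ bit 1 → (0x0a>>1)&0x7 = 0x5  ←
slot:1 @ bit 0 → (0x0a>>0)&0x1 = 0x0
chan signed 3b, MSB=1: 5 - 8 = -3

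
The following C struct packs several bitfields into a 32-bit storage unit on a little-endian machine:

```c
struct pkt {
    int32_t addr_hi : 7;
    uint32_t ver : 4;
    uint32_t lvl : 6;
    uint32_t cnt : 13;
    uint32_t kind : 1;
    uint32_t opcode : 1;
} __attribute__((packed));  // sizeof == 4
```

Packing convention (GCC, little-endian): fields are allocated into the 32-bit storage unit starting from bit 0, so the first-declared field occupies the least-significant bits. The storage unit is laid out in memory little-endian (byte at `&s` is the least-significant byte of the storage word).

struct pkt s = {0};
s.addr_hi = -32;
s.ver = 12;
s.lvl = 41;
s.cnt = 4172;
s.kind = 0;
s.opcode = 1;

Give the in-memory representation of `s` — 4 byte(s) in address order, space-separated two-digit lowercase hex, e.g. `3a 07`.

addr_hi:7 = -32 → 0x60 << 0 → word 0x00000060
ver:4 = 12 → 0xc << 7 → word 0x00000660
lvl:6 = 41 → 0x29 << 11 → word 0x00014e60
cnt:13 = 4172 → 0x104c << 17 → word 0x20994e60
kind:1 = 0 → 0x0 << 30 → word 0x20994e60
opcode:1 = 1 → 0x1 << 31 → word 0xa0994e60
word = 0xa0994e60 → little-endian bytes:
  [0]=0x60  [1]=0x4e  [2]=0x99  [3]=0xa0

60 4e 99 a0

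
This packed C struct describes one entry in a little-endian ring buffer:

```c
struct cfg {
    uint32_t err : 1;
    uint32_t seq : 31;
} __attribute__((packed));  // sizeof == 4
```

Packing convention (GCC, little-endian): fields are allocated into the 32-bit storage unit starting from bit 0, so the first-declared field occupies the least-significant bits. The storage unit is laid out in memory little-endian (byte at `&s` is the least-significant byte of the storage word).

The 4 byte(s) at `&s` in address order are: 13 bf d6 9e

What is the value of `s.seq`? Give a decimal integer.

[0]=0x13 [1]=0xbf [2]=0xd6 [3]=0x9e (little-endian) → word 0x9ed6bf13
err [0+:1] = (word>>0) & 0x1 = 1
seq [1+:31] = (word>>1) & 0x7fffffff = 1332436873  ←

1332436873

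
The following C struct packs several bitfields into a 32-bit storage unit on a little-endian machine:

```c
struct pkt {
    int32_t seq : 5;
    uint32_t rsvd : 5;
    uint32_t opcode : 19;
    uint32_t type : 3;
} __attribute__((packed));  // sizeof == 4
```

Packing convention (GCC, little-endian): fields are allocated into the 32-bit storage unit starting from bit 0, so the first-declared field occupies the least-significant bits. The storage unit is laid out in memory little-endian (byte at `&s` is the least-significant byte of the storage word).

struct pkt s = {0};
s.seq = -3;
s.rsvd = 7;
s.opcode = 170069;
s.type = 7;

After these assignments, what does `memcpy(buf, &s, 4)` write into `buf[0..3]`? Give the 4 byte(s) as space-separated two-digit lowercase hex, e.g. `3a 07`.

fd 54 61 ea

seq:5 = -3 → 0x1d << 0 → word 0x0000001d
rsvd:5 = 7 → 0x7 << 5 → word 0x000000fd
opcode:19 = 170069 → 0x29855 << 10 → word 0x0a6154fd
type:3 = 7 → 0x7 << 29 → word 0xea6154fd
word = 0xea6154fd → little-endian bytes:
  [0]=0xfd  [1]=0x54  [2]=0x61  [3]=0xea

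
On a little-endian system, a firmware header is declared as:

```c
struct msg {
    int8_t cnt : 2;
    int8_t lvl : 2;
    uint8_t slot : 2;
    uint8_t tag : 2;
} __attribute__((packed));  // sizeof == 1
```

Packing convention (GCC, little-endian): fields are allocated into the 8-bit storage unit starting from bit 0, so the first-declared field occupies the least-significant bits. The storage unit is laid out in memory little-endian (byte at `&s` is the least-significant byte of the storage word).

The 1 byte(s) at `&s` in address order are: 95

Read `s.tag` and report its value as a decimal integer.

2

[0]=0x95 (little-endian) → word 0x95
cnt [0+:2] = (word>>0) & 0x3 = 1
lvl [2+:2] = (word>>2) & 0x3 = 1
slot [4+:2] = (word>>4) & 0x3 = 1
tag [6+:2] = (word>>6) & 0x3 = 2  ←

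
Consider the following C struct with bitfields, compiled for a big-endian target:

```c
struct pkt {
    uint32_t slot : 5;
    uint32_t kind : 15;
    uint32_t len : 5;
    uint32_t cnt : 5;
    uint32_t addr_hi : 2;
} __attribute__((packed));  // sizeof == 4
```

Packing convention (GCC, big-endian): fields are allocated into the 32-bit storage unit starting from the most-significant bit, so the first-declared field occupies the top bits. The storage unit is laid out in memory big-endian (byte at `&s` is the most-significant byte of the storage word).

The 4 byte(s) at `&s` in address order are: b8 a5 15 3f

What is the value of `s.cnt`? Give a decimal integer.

15

[0]=0xb8 [1]=0xa5 [2]=0x15 [3]=0x3f (big-endian) → word 0xb8a5153f
slot [27+:5] = (word>>27) & 0x1f = 23
kind [12+:15] = (word>>12) & 0x7fff = 2641
len [7+:5] = (word>>7) & 0x1f = 10
cnt [2+:5] = (word>>2) & 0x1f = 15  ←
addr_hi [0+:2] = (word>>0) & 0x3 = 3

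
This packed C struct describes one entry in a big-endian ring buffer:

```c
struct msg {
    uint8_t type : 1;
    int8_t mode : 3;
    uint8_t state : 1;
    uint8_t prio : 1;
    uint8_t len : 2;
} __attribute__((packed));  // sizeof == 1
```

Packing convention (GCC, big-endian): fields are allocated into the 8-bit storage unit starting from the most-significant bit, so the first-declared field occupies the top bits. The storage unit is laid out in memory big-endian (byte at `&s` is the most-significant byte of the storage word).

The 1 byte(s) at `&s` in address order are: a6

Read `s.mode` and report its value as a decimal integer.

[0]=0xa6 (big-endian) → word 0xa6
type:1 @ bit 7 → (0xa6>>7)&0x1 = 0x1
mode:3 @ bit 4 → (0xa6>>4)&0x7 = 0x2  ←
state:1 @ bit 3 → (0xa6>>3)&0x1 = 0x0
prio:1 @ bit 2 → (0xa6>>2)&0x1 = 0x1
len:2 @ bit 0 → (0xa6>>0)&0x3 = 0x2
mode signed 3b, MSB=0: value = 2

2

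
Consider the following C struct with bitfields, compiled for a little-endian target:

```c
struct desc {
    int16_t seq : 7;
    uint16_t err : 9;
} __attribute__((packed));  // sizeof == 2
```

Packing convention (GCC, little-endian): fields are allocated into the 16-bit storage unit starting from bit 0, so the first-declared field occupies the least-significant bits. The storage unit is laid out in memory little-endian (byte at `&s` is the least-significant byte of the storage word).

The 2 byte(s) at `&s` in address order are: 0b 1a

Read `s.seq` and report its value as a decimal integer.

[0]=0x0b [1]=0x1a (little-endian) → word 0x1a0b
seq:7 @ bit 0 → (0x1a0b>>0)&0x7f = 0xb  ←
err:9 @ bit 7 → (0x1a0b>>7)&0x1ff = 0x34
seq signed 7b, MSB=0: value = 11

11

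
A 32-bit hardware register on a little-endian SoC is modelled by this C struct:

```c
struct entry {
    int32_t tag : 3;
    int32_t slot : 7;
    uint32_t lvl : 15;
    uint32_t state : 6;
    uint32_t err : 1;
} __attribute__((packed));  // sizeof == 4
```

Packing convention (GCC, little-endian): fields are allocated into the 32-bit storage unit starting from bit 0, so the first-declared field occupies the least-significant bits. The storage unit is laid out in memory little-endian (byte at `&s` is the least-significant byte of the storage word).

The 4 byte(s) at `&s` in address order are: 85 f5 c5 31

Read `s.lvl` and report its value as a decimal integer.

29053

[0]=0x85 [1]=0xf5 [2]=0xc5 [3]=0x31 (little-endian) → word 0x31c5f585
tag:3 @ bit 0 → (0x31c5f585>>0)&0x7 = 0x5
slot:7 @ bit 3 → (0x31c5f585>>3)&0x7f = 0x30
lvl:15 @ bit 10 → (0x31c5f585>>10)&0x7fff = 0x717d  ←
state:6 @ bit 25 → (0x31c5f585>>25)&0x3f = 0x18
err:1 @ bit 31 → (0x31c5f585>>31)&0x1 = 0x0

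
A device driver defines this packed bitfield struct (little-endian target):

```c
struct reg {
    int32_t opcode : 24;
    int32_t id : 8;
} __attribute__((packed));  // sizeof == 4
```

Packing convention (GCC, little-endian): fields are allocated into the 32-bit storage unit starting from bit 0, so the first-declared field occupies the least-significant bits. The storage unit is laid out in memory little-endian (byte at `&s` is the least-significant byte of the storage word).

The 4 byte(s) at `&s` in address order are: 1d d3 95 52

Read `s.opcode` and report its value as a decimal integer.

[0]=0x1d [1]=0xd3 [2]=0x95 [3]=0x52 (little-endian) → word 0x5295d31d
opcode:24 @ bit 0 → (0x5295d31d>>0)&0xffffff = 0x95d31d  ←
id:8 @ bit 24 → (0x5295d31d>>24)&0xff = 0x52
opcode signed 24b, MSB=1: 9818909 - 16777216 = -6958307

-6958307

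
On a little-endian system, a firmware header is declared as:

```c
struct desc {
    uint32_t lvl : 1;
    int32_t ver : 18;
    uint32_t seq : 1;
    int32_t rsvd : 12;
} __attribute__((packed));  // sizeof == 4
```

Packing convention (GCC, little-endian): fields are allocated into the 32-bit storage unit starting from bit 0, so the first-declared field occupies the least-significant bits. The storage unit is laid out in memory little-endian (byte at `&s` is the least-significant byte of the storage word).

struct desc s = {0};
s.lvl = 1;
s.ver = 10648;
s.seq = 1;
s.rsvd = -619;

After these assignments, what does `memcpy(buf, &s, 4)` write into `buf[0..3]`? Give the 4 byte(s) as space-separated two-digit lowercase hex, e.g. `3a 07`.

31 53 58 d9

lvl (1b) val=1 bits=0x1 at bit 0: 0x00000001
ver (18b) val=10648 bits=0x2998 at bit 1: 0x00005331
seq (1b) val=1 bits=0x1 at bit 19: 0x00085331
rsvd (12b) val=-619 bits=0xd95 at bit 20: 0xd9585331
word = 0xd9585331 → little-endian bytes:
  [0]=0x31  [1]=0x53  [2]=0x58  [3]=0xd9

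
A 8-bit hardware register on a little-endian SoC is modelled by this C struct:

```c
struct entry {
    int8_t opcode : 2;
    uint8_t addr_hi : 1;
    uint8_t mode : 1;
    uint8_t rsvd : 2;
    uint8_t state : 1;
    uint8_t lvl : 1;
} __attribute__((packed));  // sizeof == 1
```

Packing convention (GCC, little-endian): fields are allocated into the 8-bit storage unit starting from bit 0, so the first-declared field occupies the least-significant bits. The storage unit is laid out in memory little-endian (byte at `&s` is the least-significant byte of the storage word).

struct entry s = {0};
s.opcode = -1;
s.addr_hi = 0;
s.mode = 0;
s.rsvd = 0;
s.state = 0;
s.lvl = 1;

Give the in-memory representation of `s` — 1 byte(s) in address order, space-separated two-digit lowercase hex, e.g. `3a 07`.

opcode:2 = -1 → 0x3 << 0 → word 0x03
addr_hi:1 = 0 → 0x0 << 2 → word 0x03
mode:1 = 0 → 0x0 << 3 → word 0x03
rsvd:2 = 0 → 0x0 << 4 → word 0x03
state:1 = 0 → 0x0 << 6 → word 0x03
lvl:1 = 1 → 0x1 << 7 → word 0x83
word = 0x83 → little-endian bytes:
  [0]=0x83

83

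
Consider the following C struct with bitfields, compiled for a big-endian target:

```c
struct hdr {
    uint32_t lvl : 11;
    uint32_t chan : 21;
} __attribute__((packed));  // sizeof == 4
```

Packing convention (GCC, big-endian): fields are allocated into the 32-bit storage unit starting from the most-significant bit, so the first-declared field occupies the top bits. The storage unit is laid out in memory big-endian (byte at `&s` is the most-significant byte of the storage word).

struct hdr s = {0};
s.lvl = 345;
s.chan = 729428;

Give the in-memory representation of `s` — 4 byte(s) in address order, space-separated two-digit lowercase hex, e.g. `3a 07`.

2b 2b 21 54

lvl (11b) val=345 bits=0x159 at bit 21: 0x2b200000
chan (21b) val=729428 bits=0xb2154 at bit 0: 0x2b2b2154
word = 0x2b2b2154 → big-endian bytes:
  [0]=0x2b  [1]=0x2b  [2]=0x21  [3]=0x54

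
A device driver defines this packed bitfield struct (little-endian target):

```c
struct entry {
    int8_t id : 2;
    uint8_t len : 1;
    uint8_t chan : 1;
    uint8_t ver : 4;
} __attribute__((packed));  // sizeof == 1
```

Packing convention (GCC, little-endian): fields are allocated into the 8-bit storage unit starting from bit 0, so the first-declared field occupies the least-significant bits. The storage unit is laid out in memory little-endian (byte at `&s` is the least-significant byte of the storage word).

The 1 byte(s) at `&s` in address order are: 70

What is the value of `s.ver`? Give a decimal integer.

[0]=0x70 (little-endian) → word 0x70
id [0+:2] = (word>>0) & 0x3 = 0
len [2+:1] = (word>>2) & 0x1 = 0
chan [3+:1] = (word>>3) & 0x1 = 0
ver [4+:4] = (word>>4) & 0xf = 7  ←

7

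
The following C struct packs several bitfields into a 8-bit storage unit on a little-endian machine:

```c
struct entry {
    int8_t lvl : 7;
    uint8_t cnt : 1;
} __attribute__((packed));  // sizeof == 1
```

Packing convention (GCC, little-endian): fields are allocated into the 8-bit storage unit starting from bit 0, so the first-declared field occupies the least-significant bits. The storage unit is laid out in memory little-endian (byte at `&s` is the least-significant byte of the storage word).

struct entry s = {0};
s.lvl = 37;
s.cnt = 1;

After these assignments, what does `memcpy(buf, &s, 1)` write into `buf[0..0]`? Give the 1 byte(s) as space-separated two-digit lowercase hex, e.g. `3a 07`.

[0+:7] lvl=37 & 0x7f = 0x25; word=0x25
[7+:1] cnt=1 & 0x1 = 0x1; word=0xa5
word = 0xa5 → little-endian bytes:
  [0]=0xa5

a5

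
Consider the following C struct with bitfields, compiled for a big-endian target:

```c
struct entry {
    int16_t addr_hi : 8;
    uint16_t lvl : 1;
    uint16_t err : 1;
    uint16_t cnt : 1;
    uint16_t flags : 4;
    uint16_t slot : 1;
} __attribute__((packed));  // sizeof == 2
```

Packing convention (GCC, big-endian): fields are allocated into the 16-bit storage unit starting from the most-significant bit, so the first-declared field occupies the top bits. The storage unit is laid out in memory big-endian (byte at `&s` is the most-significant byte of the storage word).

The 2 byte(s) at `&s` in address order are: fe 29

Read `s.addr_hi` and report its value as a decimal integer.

-2

[0]=0xfe [1]=0x29 (big-endian) → word 0xfe29
addr_hi [8+:8] = (word>>8) & 0xff = 254  ←
lvl [7+:1] = (word>>7) & 0x1 = 0
err [6+:1] = (word>>6) & 0x1 = 0
cnt [5+:1] = (word>>5) & 0x1 = 1
flags [1+:4] = (word>>1) & 0xf = 4
slot [0+:1] = (word>>0) & 0x1 = 1
addr_hi signed 8b, MSB=1: 254 - 256 = -2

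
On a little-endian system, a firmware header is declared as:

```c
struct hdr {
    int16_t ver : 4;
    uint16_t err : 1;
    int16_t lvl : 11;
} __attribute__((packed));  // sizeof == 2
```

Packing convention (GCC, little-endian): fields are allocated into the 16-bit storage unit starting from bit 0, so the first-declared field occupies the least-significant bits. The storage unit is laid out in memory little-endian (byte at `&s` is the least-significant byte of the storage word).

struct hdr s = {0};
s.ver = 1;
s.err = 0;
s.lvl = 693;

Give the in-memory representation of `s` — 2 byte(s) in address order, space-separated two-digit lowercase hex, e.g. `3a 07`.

[0+:4] ver=1 & 0xf = 0x1; word=0x0001
[4+:1] err=0 & 0x1 = 0x0; word=0x0001
[5+:11] lvl=693 & 0x7ff = 0x2b5; word=0x56a1
word = 0x56a1 → little-endian bytes:
  [0]=0xa1  [1]=0x56

a1 56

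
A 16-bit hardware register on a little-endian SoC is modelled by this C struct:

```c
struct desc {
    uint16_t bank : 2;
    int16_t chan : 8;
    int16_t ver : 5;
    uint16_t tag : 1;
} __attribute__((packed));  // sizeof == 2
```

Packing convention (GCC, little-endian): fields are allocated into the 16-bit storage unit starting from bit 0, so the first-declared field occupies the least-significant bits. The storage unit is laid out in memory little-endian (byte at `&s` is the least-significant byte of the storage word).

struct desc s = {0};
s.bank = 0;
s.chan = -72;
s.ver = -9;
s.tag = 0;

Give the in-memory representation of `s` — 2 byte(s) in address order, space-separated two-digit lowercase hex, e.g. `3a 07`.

bank (2b) val=0 bits=0x0 at bit 0: 0x0000
chan (8b) val=-72 bits=0xb8 at bit 2: 0x02e0
ver (5b) val=-9 bits=0x17 at bit 10: 0x5ee0
tag (1b) val=0 bits=0x0 at bit 15: 0x5ee0
word = 0x5ee0 → little-endian bytes:
  [0]=0xe0  [1]=0x5e

e0 5e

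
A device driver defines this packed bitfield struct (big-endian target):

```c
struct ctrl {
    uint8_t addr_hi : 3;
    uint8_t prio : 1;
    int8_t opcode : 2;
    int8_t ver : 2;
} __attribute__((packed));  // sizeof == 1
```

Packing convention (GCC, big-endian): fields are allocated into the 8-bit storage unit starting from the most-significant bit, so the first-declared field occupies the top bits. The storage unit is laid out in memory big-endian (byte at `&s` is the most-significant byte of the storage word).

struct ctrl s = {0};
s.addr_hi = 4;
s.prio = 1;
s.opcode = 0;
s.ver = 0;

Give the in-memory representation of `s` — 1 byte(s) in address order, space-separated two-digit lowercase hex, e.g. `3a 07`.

90

addr_hi:3 = 4 → 0x4 << 5 → word 0x80
prio:1 = 1 → 0x1 << 4 → word 0x90
opcode:2 = 0 → 0x0 << 2 → word 0x90
ver:2 = 0 → 0x0 << 0 → word 0x90
word = 0x90 → big-endian bytes:
  [0]=0x90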